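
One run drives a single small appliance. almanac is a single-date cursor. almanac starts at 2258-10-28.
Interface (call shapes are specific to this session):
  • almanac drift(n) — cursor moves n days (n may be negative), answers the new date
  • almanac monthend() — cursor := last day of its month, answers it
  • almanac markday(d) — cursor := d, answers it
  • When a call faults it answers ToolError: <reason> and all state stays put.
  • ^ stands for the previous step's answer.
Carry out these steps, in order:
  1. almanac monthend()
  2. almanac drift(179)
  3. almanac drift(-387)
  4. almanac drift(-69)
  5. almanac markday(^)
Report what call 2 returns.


Answer: 2259-04-28

Derivation:
Do: almanac monthend[]
See: 2258-10-31
Do: almanac drift[n→179]
See: 2259-04-28
Do: almanac drift[n→-387]
See: 2258-04-06
Do: almanac drift[n→-69]
See: 2258-01-27
Do: almanac markday[d→^]
See: 2258-01-27


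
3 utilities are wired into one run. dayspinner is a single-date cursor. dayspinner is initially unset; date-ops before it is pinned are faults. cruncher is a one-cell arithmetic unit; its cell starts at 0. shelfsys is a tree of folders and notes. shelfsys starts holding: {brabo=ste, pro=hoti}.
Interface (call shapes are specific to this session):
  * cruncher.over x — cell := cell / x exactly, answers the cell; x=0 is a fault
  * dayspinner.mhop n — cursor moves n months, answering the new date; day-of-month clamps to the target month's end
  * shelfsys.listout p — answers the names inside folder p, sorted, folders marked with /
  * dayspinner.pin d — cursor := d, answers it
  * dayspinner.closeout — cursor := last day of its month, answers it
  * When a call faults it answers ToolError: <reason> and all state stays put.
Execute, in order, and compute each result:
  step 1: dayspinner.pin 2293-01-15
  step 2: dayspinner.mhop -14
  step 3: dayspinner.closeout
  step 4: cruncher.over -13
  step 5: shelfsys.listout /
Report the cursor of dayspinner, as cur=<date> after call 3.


> dayspinner.pin d=2293-01-15
= 2293-01-15
> dayspinner.mhop n=-14
= 2291-11-15
> dayspinner.closeout
= 2291-11-30
> cruncher.over x=-13
= 0
> shelfsys.listout p=/
= [brabo, pro]

Answer: cur=2291-11-30


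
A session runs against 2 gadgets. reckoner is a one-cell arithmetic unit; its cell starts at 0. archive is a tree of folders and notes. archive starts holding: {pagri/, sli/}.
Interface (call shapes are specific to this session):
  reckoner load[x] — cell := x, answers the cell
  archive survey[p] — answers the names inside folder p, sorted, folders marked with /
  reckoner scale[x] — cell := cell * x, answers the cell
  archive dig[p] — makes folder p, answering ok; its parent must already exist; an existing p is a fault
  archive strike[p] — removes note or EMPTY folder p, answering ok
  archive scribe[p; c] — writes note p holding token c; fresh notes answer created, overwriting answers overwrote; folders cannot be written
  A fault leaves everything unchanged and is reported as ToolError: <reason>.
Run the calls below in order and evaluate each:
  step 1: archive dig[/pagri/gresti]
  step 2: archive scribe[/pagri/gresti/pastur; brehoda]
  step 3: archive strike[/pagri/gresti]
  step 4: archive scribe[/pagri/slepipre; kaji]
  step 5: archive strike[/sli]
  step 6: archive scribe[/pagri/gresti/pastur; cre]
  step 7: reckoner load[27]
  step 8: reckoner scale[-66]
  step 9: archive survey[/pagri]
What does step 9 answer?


>> archive dig(p→/pagri/gresti)
<< ok
>> archive scribe(p→/pagri/gresti/pastur, c→brehoda)
<< created
>> archive strike(p→/pagri/gresti)
<< ToolError: not empty
>> archive scribe(p→/pagri/slepipre, c→kaji)
<< created
>> archive strike(p→/sli)
<< ok
>> archive scribe(p→/pagri/gresti/pastur, c→cre)
<< overwrote
>> reckoner load(x→27)
<< 27
>> reckoner scale(x→-66)
<< -1782
>> archive survey(p→/pagri)
<< [gresti/, slepipre]

Answer: [gresti/, slepipre]


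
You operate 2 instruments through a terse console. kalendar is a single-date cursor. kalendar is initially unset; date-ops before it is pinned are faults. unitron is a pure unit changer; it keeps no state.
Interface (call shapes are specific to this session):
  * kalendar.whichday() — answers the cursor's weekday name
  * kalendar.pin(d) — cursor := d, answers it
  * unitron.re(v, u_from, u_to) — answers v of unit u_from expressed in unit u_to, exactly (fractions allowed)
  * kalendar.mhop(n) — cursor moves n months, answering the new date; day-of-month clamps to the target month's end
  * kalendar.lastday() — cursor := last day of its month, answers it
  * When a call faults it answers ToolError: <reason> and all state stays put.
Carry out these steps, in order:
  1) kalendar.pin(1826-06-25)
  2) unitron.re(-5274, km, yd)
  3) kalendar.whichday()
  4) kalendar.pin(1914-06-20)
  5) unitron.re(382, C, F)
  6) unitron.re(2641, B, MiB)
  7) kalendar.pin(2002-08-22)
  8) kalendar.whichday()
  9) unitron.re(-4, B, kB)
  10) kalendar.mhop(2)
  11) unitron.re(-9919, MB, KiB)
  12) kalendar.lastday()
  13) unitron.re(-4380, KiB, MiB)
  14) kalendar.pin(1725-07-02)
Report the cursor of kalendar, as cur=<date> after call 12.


Answer: cur=2002-10-31

Derivation:
Now I run kalendar.pin using d→1826-06-25, — result: 1826-06-25.
I use unitron.re using v→-5274, u_from→km, u_to→yd, and observe -732500000/127.
Now I run kalendar.whichday, giving Sunday.
Now I run kalendar.pin using d→1914-06-20, yielding 1914-06-20.
I call unitron.re using v→382, u_from→C, u_to→F, and get 3598/5.
Now I run unitron.re using v→2641, u_from→B, u_to→MiB, → 2641/1048576.
I invoke kalendar.pin using d→2002-08-22, giving 2002-08-22.
Invoking kalendar.whichday, which returns Thursday.
I call unitron.re using v→-4, u_from→B, u_to→kB, and get -1/250.
Using kalendar.mhop using n→2, giving 2002-10-22.
Now I run unitron.re using v→-9919, u_from→MB, u_to→KiB, — result: -154984375/16.
I use kalendar.lastday(), which returns 2002-10-31.
I invoke unitron.re using v→-4380, u_from→KiB, u_to→MiB, → -1095/256.
Then kalendar.pin using d→1725-07-02, giving 1725-07-02.


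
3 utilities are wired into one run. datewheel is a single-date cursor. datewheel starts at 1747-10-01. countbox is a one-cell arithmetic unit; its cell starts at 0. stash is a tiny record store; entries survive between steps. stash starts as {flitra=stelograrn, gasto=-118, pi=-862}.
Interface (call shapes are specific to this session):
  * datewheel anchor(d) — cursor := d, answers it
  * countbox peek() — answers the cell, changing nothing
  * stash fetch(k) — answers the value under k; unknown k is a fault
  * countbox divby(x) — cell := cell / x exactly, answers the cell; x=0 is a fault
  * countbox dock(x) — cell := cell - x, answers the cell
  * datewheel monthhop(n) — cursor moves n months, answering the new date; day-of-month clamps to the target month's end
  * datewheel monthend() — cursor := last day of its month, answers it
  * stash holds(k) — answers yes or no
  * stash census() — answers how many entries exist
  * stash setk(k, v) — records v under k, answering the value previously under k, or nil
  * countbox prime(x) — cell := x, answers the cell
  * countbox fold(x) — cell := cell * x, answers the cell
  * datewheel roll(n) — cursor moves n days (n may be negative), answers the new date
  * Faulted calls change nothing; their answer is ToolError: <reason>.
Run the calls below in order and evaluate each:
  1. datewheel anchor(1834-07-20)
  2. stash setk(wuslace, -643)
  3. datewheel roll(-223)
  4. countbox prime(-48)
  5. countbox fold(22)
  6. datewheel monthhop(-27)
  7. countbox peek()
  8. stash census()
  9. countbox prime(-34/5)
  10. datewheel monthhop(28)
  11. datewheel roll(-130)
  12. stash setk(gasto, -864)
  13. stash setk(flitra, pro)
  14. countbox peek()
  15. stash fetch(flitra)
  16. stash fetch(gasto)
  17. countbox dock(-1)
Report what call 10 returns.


Answer: 1834-01-09

Derivation:
Do: datewheel anchor[d='1834-07-20']
See: 1834-07-20
Do: stash setk[k='wuslace'; v='-643']
See: nil
Do: datewheel roll[n='-223']
See: 1833-12-09
Do: countbox prime[x='-48']
See: -48
Do: countbox fold[x='22']
See: -1056
Do: datewheel monthhop[n='-27']
See: 1831-09-09
Do: countbox peek[]
See: -1056
Do: stash census[]
See: 4
Do: countbox prime[x='-34/5']
See: -34/5
Do: datewheel monthhop[n='28']
See: 1834-01-09
Do: datewheel roll[n='-130']
See: 1833-09-01
Do: stash setk[k='gasto'; v='-864']
See: -118
Do: stash setk[k='flitra'; v='pro']
See: stelograrn
Do: countbox peek[]
See: -34/5
Do: stash fetch[k='flitra']
See: pro
Do: stash fetch[k='gasto']
See: -864
Do: countbox dock[x='-1']
See: -29/5


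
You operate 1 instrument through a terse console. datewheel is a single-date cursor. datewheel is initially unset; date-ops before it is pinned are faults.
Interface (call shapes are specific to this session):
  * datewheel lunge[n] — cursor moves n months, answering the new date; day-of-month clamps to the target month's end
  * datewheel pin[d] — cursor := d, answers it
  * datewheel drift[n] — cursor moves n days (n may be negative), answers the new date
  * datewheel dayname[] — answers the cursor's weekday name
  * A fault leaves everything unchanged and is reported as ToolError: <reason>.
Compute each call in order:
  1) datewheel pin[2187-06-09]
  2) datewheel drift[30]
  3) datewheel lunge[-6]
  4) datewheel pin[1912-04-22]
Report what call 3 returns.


Do: datewheel pin[d: 2187-06-09]
See: 2187-06-09
Do: datewheel drift[n: 30]
See: 2187-07-09
Do: datewheel lunge[n: -6]
See: 2187-01-09
Do: datewheel pin[d: 1912-04-22]
See: 1912-04-22

Answer: 2187-01-09


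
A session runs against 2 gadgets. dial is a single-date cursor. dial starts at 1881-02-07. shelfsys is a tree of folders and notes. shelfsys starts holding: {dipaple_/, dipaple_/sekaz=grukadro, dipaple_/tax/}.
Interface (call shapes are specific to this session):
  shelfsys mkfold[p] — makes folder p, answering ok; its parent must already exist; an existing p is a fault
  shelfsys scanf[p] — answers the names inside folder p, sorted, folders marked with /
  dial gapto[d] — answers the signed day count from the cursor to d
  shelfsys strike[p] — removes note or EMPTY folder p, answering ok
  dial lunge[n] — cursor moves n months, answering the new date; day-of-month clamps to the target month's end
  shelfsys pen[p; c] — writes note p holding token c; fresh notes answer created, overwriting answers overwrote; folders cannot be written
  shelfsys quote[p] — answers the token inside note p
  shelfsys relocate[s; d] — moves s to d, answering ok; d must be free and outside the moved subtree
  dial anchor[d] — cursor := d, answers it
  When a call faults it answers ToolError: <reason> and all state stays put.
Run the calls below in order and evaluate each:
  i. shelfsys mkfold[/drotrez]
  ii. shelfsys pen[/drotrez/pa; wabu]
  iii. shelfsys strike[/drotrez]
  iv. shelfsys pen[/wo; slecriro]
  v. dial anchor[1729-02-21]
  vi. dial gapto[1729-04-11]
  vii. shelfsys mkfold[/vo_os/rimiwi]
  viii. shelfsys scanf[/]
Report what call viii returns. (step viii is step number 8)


Answer: [dipaple_/, drotrez/, wo]

Derivation:
→ shelfsys mkfold(p: /drotrez)
← ok
→ shelfsys pen(p: /drotrez/pa, c: wabu)
← created
→ shelfsys strike(p: /drotrez)
← ToolError: not empty
→ shelfsys pen(p: /wo, c: slecriro)
← created
→ dial anchor(d: 1729-02-21)
← 1729-02-21
→ dial gapto(d: 1729-04-11)
← 49
→ shelfsys mkfold(p: /vo_os/rimiwi)
← ToolError: no parent
→ shelfsys scanf(p: /)
← [dipaple_/, drotrez/, wo]


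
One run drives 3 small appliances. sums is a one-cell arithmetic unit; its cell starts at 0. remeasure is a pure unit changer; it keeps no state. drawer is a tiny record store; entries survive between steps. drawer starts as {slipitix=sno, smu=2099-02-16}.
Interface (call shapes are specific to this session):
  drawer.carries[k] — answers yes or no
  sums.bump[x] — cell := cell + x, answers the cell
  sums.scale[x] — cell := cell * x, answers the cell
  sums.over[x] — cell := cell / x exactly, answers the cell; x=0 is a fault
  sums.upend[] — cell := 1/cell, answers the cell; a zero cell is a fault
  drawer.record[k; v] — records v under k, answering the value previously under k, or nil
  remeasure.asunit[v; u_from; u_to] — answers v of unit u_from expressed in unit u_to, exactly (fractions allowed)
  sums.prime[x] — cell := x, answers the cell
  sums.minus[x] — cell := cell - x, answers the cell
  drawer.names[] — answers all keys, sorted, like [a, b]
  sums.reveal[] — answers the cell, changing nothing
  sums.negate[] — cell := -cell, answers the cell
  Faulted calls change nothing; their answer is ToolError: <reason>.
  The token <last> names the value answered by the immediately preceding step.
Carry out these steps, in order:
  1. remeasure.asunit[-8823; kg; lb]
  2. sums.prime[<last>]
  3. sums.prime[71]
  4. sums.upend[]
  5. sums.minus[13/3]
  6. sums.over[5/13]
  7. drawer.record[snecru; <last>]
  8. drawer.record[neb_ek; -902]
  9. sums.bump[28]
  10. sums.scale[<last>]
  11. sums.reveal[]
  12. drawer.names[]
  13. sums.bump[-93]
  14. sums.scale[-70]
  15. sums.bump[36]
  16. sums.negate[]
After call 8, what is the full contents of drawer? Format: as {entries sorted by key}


>> remeasure.asunit(v='-8823', u_from='kg', u_to='lb')
<< -882300000000/45359237
>> sums.prime(x='<last>')
<< -882300000000/45359237
>> sums.prime(x='71')
<< 71
>> sums.upend()
<< 1/71
>> sums.minus(x='13/3')
<< -920/213
>> sums.over(x='5/13')
<< -2392/213
>> drawer.record(k='snecru', v='<last>')
<< nil
>> drawer.record(k='neb_ek', v='-902')
<< nil
>> sums.bump(x='28')
<< 3572/213
>> sums.scale(x='<last>')
<< 12759184/45369
>> sums.reveal()
<< 12759184/45369
>> drawer.names()
<< [neb_ek, slipitix, smu, snecru]
>> sums.bump(x='-93')
<< 8539867/45369
>> sums.scale(x='-70')
<< -597790690/45369
>> sums.bump(x='36')
<< -596157406/45369
>> sums.negate()
<< 596157406/45369

Answer: {neb_ek=-902, slipitix=sno, smu=2099-02-16, snecru=-2392/213}


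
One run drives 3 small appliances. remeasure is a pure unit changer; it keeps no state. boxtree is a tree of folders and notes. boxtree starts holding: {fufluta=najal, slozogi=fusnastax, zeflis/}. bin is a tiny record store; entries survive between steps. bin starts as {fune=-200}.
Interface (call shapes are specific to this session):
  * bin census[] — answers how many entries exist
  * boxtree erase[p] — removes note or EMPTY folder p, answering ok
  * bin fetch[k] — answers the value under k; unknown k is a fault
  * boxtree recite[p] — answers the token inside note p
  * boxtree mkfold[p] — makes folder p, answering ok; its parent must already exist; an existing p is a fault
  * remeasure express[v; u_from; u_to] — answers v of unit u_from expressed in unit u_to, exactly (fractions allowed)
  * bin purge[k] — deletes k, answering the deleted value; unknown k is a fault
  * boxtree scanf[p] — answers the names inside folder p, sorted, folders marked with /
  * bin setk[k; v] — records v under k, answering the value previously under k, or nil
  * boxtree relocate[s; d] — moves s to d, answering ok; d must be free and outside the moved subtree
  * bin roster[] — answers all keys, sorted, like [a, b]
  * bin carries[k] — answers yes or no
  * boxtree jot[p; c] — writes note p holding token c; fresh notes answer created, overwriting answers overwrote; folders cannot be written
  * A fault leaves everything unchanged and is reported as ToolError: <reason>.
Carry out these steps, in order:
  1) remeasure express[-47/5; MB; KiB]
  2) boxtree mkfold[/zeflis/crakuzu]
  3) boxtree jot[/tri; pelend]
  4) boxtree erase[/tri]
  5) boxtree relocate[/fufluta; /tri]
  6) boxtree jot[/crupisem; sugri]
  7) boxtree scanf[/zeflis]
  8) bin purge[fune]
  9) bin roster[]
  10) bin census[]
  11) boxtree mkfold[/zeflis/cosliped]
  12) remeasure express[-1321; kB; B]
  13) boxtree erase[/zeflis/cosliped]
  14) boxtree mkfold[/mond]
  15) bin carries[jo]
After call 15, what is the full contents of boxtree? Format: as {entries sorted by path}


I invoke remeasure express(v: -47/5, u_from: MB, u_to: KiB), which returns -146875/16.
Next I call boxtree mkfold(p: /zeflis/crakuzu), which returns ok.
I invoke boxtree jot(p: /tri, c: pelend), and see created.
I try boxtree erase(p: /tri), which returns ok.
I use boxtree relocate(s: /fufluta, d: /tri), yielding ok.
Then boxtree jot(p: /crupisem, c: sugri), — result: created.
I call boxtree scanf(p: /zeflis), and see [crakuzu/].
Invoking bin purge(k: fune), — result: -200.
Next I call bin roster(), and see [].
Next I call bin census(), → 0.
I call boxtree mkfold(p: /zeflis/cosliped), and get ok.
I call remeasure express(v: -1321, u_from: kB, u_to: B), which returns -1321000.
Calling boxtree erase(p: /zeflis/cosliped), → ok.
Next I call boxtree mkfold(p: /mond), and observe ok.
Invoking bin carries(k: jo), and see no.

Answer: {crupisem=sugri, mond/, slozogi=fusnastax, tri=najal, zeflis/, zeflis/crakuzu/}


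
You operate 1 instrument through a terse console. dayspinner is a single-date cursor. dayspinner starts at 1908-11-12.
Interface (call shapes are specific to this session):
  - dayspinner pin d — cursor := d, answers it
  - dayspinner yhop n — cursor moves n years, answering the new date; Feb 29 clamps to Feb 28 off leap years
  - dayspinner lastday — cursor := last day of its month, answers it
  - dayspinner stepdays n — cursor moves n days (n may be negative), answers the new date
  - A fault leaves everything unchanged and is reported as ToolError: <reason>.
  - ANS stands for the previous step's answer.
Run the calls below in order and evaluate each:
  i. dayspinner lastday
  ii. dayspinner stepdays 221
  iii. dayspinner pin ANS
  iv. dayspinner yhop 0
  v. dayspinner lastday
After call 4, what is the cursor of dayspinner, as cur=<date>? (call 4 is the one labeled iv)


Answer: cur=1909-07-09

Derivation:
Next I call dayspinner lastday: 1908-11-30.
I run dayspinner stepdays on n='221', which returns 1909-07-09.
I invoke dayspinner pin on d='ANS', and see 1909-07-09.
I use dayspinner yhop on n='0', which returns 1909-07-09.
I invoke dayspinner lastday, giving 1909-07-31.


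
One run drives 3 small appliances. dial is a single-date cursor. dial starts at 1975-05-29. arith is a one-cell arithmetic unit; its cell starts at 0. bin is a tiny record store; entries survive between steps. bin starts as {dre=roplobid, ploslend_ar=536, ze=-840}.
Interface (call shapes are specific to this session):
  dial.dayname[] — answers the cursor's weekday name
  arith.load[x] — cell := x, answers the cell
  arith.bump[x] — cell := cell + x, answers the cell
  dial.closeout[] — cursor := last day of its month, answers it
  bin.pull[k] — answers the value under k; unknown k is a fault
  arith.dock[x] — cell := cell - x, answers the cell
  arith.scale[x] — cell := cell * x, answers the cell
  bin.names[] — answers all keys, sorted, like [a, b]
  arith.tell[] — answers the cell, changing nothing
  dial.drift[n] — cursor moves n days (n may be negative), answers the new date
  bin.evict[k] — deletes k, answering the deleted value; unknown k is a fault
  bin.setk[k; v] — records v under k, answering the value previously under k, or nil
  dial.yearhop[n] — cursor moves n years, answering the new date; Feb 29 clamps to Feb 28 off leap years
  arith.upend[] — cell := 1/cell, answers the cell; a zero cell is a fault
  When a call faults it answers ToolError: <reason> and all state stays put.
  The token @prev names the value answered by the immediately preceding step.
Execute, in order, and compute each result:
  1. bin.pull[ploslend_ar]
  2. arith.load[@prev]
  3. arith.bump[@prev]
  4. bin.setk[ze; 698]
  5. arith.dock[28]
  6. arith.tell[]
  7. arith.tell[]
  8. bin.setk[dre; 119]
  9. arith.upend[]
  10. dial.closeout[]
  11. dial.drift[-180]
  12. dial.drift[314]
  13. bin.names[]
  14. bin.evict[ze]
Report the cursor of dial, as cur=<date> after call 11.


Answer: cur=1974-12-02

Derivation:
Next I call bin.pull with k=ploslend_ar, and get 536.
Invoking arith.load with x=@prev, and observe 536.
I call arith.bump with x=@prev, and observe 1072.
Invoking bin.setk with k=ze, v=698, giving -840.
I call arith.dock with x=28, — result: 1044.
Now I run arith.tell, and see 1044.
Invoking arith.tell, yielding 1044.
Calling bin.setk with k=dre, v=119, and get roplobid.
I use arith.upend, giving 1/1044.
Invoking dial.closeout(): 1975-05-31.
I use dial.drift with n=-180, and get 1974-12-02.
Next I call dial.drift with n=314, — result: 1975-10-12.
Calling bin.names, which returns [dre, ploslend_ar, ze].
I run bin.evict with k=ze, → 698.


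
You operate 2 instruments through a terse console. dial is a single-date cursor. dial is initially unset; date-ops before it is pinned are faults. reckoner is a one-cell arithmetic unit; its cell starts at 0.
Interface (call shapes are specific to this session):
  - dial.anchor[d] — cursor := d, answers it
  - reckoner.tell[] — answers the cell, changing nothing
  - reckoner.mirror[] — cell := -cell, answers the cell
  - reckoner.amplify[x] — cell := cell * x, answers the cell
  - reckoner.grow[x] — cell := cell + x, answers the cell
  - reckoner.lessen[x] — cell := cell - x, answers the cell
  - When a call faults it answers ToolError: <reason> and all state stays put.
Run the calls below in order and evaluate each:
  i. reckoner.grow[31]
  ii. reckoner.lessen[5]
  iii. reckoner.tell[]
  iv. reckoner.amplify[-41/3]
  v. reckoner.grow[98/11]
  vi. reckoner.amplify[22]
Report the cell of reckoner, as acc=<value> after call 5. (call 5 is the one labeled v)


% reckoner.grow 31
  31
% reckoner.lessen 5
  26
% reckoner.tell
  26
% reckoner.amplify -41/3
  -1066/3
% reckoner.grow 98/11
  -11432/33
% reckoner.amplify 22
  -22864/3

Answer: acc=-11432/33


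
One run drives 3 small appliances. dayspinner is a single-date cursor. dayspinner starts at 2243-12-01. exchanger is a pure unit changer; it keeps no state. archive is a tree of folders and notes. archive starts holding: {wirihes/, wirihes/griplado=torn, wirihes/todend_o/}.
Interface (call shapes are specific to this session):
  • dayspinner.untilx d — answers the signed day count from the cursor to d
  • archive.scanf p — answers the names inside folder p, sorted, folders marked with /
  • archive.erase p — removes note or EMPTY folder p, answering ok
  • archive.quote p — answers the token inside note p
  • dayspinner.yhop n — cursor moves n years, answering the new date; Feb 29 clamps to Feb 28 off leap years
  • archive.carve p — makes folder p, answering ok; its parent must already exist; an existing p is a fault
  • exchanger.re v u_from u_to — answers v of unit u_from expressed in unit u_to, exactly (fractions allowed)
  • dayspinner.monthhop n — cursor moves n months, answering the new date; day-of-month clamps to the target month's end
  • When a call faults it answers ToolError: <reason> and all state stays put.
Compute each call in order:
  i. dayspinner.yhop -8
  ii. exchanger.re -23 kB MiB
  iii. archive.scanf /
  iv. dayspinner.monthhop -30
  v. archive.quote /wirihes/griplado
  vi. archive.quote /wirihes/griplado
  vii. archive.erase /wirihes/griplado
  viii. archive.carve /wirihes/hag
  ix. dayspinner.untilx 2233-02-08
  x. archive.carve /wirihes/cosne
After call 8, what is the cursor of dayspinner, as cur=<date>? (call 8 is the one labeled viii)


Answer: cur=2233-06-01

Derivation:
I invoke dayspinner.yhop passing n→-8, yielding 2235-12-01.
Next I call exchanger.re passing v→-23, u_from→kB, u_to→MiB, and get -2875/131072.
I call archive.scanf passing p→/, — result: [wirihes/].
Now I run dayspinner.monthhop passing n→-30, → 2233-06-01.
Then archive.quote passing p→/wirihes/griplado, yielding torn.
Then archive.quote passing p→/wirihes/griplado, — result: torn.
Now I run archive.erase passing p→/wirihes/griplado, yielding ok.
I call archive.carve passing p→/wirihes/hag, — result: ok.
Then dayspinner.untilx passing d→2233-02-08, and see -113.
Using archive.carve passing p→/wirihes/cosne, giving ok.


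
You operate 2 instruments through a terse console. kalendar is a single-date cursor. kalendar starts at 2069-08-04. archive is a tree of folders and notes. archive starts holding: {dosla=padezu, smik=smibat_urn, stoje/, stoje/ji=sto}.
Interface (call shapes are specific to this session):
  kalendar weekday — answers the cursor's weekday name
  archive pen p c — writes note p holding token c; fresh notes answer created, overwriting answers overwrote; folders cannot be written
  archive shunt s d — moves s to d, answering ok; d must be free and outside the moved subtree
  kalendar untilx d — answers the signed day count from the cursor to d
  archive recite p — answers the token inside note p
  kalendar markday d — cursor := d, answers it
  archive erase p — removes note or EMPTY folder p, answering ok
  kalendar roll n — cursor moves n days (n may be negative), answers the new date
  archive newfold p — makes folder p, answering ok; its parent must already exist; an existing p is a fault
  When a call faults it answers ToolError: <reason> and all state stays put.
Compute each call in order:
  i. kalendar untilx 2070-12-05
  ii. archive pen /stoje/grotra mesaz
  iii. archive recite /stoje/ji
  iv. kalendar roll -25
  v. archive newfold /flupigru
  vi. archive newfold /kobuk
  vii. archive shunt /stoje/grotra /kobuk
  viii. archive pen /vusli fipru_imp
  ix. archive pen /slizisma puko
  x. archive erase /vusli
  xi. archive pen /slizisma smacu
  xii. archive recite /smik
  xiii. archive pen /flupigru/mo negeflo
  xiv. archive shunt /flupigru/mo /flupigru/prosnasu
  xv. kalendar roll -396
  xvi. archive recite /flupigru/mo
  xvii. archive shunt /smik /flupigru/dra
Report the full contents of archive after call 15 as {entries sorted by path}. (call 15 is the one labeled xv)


Answer: {dosla=padezu, flupigru/, flupigru/prosnasu=negeflo, kobuk/, slizisma=smacu, smik=smibat_urn, stoje/, stoje/grotra=mesaz, stoje/ji=sto}

Derivation:
>> kalendar untilx(2070-12-05)
<< 488
>> archive pen(/stoje/grotra, mesaz)
<< created
>> archive recite(/stoje/ji)
<< sto
>> kalendar roll(-25)
<< 2069-07-10
>> archive newfold(/flupigru)
<< ok
>> archive newfold(/kobuk)
<< ok
>> archive shunt(/stoje/grotra, /kobuk)
<< ToolError: exists
>> archive pen(/vusli, fipru_imp)
<< created
>> archive pen(/slizisma, puko)
<< created
>> archive erase(/vusli)
<< ok
>> archive pen(/slizisma, smacu)
<< overwrote
>> archive recite(/smik)
<< smibat_urn
>> archive pen(/flupigru/mo, negeflo)
<< created
>> archive shunt(/flupigru/mo, /flupigru/prosnasu)
<< ok
>> kalendar roll(-396)
<< 2068-06-09
>> archive recite(/flupigru/mo)
<< ToolError: not found
>> archive shunt(/smik, /flupigru/dra)
<< ok


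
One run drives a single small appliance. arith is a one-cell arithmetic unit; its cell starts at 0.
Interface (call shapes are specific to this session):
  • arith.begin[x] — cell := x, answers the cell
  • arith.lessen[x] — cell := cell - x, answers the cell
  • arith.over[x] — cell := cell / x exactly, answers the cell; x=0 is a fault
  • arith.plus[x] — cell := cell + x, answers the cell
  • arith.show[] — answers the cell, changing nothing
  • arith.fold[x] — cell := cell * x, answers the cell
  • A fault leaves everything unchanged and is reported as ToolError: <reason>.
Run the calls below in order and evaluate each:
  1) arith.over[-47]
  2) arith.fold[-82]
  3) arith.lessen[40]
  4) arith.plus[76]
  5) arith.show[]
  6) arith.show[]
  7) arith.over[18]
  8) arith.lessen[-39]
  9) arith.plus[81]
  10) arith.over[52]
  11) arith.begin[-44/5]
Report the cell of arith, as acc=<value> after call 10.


Answer: acc=61/26

Derivation:
Act: over[x: -47]
Obs: 0
Act: fold[x: -82]
Obs: 0
Act: lessen[x: 40]
Obs: -40
Act: plus[x: 76]
Obs: 36
Act: show[]
Obs: 36
Act: show[]
Obs: 36
Act: over[x: 18]
Obs: 2
Act: lessen[x: -39]
Obs: 41
Act: plus[x: 81]
Obs: 122
Act: over[x: 52]
Obs: 61/26
Act: begin[x: -44/5]
Obs: -44/5


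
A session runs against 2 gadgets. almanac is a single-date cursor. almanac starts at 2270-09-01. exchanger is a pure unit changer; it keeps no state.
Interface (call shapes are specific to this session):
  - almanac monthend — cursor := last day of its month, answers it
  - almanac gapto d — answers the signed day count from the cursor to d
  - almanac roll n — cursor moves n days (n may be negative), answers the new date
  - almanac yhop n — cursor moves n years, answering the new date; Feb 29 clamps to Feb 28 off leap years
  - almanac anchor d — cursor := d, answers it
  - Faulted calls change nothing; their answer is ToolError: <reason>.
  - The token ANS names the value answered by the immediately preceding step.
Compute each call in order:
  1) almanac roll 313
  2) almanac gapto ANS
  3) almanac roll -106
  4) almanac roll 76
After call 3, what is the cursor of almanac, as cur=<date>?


Answer: cur=2271-03-27

Derivation:
# 1. almanac roll(n=313) -> 2271-07-11
# 2. almanac gapto(d=ANS) -> 0
# 3. almanac roll(n=-106) -> 2271-03-27
# 4. almanac roll(n=76) -> 2271-06-11


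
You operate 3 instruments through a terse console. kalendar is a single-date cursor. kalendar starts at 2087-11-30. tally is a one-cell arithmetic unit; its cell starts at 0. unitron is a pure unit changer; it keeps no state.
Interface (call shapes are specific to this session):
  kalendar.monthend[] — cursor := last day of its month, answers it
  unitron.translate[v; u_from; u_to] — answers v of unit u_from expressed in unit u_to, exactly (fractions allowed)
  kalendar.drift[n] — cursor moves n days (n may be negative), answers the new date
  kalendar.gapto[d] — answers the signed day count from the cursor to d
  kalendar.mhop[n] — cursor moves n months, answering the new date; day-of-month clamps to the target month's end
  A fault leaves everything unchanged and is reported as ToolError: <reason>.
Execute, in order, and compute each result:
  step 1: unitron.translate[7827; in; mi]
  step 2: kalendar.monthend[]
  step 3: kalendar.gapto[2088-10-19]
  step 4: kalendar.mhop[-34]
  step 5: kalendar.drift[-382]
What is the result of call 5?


Do: unitron.translate[v→7827; u_from→in; u_to→mi]
See: 2609/21120
Do: kalendar.monthend[]
See: 2087-11-30
Do: kalendar.gapto[d→2088-10-19]
See: 324
Do: kalendar.mhop[n→-34]
See: 2085-01-30
Do: kalendar.drift[n→-382]
See: 2084-01-14

Answer: 2084-01-14


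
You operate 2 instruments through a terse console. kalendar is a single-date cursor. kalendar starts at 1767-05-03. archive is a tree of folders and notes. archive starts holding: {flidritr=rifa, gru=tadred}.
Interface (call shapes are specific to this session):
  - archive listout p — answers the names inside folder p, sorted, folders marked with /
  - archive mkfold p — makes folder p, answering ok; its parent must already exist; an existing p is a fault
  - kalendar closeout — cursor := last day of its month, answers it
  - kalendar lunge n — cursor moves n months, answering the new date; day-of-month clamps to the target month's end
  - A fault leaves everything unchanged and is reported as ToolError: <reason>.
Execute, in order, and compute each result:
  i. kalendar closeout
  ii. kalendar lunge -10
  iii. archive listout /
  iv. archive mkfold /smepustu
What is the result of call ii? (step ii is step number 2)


Answer: 1766-07-31

Derivation:
Step: kalendar closeout[]
Result: 1767-05-31
Step: kalendar lunge[n→-10]
Result: 1766-07-31
Step: archive listout[p→/]
Result: [flidritr, gru]
Step: archive mkfold[p→/smepustu]
Result: ok


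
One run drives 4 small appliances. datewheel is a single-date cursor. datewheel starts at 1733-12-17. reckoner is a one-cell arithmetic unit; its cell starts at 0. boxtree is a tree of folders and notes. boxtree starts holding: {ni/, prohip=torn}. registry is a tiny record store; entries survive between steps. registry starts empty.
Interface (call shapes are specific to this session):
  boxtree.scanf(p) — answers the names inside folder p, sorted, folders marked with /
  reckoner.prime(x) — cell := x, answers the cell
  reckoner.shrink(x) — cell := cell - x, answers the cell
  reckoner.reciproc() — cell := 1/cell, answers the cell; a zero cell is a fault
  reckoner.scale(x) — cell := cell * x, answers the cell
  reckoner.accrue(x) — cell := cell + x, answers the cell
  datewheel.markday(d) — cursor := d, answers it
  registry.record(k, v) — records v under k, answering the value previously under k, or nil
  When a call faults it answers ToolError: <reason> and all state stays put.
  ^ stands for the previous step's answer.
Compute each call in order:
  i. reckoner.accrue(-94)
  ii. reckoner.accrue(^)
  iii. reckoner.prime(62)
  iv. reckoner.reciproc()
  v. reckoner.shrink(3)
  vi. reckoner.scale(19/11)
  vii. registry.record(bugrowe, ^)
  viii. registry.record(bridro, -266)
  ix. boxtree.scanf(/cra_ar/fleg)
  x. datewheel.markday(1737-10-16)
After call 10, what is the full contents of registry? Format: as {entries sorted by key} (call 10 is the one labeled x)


→ accrue(x: -94)
← -94
→ accrue(x: ^)
← -188
→ prime(x: 62)
← 62
→ reciproc()
← 1/62
→ shrink(x: 3)
← -185/62
→ scale(x: 19/11)
← -3515/682
→ record(k: bugrowe, v: ^)
← nil
→ record(k: bridro, v: -266)
← nil
→ scanf(p: /cra_ar/fleg)
← ToolError: not found
→ markday(d: 1737-10-16)
← 1737-10-16

Answer: {bridro=-266, bugrowe=-3515/682}


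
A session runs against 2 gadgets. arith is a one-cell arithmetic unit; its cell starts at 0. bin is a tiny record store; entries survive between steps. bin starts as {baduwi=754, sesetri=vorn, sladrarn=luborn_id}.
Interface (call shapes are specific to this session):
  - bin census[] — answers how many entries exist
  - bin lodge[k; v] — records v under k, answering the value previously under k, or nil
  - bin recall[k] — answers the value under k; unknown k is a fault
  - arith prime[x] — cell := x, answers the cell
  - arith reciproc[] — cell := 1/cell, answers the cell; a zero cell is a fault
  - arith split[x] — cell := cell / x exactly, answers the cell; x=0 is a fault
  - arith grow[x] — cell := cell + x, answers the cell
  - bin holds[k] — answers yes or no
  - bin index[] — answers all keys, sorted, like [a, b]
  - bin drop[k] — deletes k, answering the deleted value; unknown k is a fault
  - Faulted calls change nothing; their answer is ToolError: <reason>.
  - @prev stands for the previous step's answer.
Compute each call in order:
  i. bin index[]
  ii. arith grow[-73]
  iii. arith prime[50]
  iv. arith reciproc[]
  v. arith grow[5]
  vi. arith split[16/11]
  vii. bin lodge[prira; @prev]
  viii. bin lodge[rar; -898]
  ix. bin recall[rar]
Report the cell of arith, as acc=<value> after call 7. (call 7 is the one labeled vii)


Answer: acc=2761/800

Derivation:
> bin index
:: [baduwi, sesetri, sladrarn]
> arith grow x: -73
:: -73
> arith prime x: 50
:: 50
> arith reciproc
:: 1/50
> arith grow x: 5
:: 251/50
> arith split x: 16/11
:: 2761/800
> bin lodge k: prira v: @prev
:: nil
> bin lodge k: rar v: -898
:: nil
> bin recall k: rar
:: -898


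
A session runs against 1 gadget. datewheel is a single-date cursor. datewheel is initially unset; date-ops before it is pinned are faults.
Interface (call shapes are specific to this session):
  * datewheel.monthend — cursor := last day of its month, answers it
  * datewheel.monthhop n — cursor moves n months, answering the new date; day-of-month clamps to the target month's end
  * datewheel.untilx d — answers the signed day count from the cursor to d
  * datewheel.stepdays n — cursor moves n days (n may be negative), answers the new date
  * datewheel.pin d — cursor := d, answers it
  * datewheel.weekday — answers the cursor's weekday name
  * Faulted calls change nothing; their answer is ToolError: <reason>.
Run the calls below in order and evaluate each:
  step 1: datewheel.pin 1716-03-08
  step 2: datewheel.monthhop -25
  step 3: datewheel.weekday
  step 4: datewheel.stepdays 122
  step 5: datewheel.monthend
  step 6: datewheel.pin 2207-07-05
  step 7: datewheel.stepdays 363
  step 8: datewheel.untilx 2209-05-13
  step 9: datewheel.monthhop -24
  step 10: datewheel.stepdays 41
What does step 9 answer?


Answer: 2206-07-02

Derivation:
==> pin(d: 1716-03-08)
<== 1716-03-08
==> monthhop(n: -25)
<== 1714-02-08
==> weekday()
<== Thursday
==> stepdays(n: 122)
<== 1714-06-10
==> monthend()
<== 1714-06-30
==> pin(d: 2207-07-05)
<== 2207-07-05
==> stepdays(n: 363)
<== 2208-07-02
==> untilx(d: 2209-05-13)
<== 315
==> monthhop(n: -24)
<== 2206-07-02
==> stepdays(n: 41)
<== 2206-08-12


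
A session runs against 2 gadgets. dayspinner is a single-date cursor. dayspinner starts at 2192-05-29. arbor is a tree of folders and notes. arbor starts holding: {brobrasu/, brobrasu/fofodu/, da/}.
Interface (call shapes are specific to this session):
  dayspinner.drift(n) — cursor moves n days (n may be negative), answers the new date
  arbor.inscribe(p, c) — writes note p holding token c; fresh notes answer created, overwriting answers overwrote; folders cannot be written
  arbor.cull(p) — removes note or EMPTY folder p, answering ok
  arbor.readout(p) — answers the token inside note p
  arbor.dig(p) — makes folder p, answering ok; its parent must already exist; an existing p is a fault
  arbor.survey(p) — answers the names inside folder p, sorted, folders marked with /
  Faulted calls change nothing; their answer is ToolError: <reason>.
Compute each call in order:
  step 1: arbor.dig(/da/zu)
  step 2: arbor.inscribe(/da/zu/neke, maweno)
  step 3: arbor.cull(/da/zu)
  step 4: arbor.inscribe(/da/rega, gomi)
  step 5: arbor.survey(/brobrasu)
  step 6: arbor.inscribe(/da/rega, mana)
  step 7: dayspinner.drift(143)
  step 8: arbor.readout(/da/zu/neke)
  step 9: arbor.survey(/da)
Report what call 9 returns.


Answer: [rega, zu/]

Derivation:
CALL arbor.dig[p→/da/zu]
RET  ok
CALL arbor.inscribe[p→/da/zu/neke; c→maweno]
RET  created
CALL arbor.cull[p→/da/zu]
RET  ToolError: not empty
CALL arbor.inscribe[p→/da/rega; c→gomi]
RET  created
CALL arbor.survey[p→/brobrasu]
RET  [fofodu/]
CALL arbor.inscribe[p→/da/rega; c→mana]
RET  overwrote
CALL dayspinner.drift[n→143]
RET  2192-10-19
CALL arbor.readout[p→/da/zu/neke]
RET  maweno
CALL arbor.survey[p→/da]
RET  [rega, zu/]


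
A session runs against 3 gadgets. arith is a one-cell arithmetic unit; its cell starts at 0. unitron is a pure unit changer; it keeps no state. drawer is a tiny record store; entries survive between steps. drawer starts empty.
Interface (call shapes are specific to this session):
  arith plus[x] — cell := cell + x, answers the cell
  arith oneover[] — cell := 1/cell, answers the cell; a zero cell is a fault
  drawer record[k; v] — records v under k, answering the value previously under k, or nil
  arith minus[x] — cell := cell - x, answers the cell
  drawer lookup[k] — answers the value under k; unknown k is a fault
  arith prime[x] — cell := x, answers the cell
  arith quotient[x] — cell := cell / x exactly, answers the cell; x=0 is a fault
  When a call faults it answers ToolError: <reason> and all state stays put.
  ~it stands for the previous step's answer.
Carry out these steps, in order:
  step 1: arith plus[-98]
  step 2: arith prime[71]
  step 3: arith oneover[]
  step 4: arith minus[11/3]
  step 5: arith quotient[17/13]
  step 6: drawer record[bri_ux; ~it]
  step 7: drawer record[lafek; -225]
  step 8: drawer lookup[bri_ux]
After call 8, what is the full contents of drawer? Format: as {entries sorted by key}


Do: arith plus[x→-98]
See: -98
Do: arith prime[x→71]
See: 71
Do: arith oneover[]
See: 1/71
Do: arith minus[x→11/3]
See: -778/213
Do: arith quotient[x→17/13]
See: -10114/3621
Do: drawer record[k→bri_ux; v→~it]
See: nil
Do: drawer record[k→lafek; v→-225]
See: nil
Do: drawer lookup[k→bri_ux]
See: -10114/3621

Answer: {bri_ux=-10114/3621, lafek=-225}


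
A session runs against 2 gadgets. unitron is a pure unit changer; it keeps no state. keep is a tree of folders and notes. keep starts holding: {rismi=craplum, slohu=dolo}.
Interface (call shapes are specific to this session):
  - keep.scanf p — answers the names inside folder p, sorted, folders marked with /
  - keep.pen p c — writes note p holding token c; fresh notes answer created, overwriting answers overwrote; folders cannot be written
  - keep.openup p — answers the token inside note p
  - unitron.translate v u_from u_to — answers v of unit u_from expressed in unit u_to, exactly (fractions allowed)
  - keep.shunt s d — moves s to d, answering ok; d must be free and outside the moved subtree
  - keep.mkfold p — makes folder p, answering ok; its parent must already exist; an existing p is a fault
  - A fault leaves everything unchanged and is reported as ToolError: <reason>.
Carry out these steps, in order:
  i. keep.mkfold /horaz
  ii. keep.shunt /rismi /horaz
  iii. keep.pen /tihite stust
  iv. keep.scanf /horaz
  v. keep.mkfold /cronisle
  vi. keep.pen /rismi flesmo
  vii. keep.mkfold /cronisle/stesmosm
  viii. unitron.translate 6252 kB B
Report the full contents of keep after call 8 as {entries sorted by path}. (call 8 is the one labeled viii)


Answer: {cronisle/, cronisle/stesmosm/, horaz/, rismi=flesmo, slohu=dolo, tihite=stust}

Derivation:
! keep.mkfold(p='/horaz') : ok
! keep.shunt(s='/rismi', d='/horaz') : ToolError: exists
! keep.pen(p='/tihite', c='stust') : created
! keep.scanf(p='/horaz') : []
! keep.mkfold(p='/cronisle') : ok
! keep.pen(p='/rismi', c='flesmo') : overwrote
! keep.mkfold(p='/cronisle/stesmosm') : ok
! unitron.translate(v='6252', u_from='kB', u_to='B') : 6252000
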